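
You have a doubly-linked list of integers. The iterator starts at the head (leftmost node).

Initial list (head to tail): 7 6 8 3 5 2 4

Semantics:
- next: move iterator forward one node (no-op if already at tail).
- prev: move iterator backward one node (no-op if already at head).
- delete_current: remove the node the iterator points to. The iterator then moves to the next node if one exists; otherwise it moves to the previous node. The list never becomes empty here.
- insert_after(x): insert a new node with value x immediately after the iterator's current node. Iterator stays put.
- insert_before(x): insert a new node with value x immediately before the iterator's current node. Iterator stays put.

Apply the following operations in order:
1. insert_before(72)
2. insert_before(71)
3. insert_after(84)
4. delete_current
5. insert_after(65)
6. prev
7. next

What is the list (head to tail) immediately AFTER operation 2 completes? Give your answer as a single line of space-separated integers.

After 1 (insert_before(72)): list=[72, 7, 6, 8, 3, 5, 2, 4] cursor@7
After 2 (insert_before(71)): list=[72, 71, 7, 6, 8, 3, 5, 2, 4] cursor@7

Answer: 72 71 7 6 8 3 5 2 4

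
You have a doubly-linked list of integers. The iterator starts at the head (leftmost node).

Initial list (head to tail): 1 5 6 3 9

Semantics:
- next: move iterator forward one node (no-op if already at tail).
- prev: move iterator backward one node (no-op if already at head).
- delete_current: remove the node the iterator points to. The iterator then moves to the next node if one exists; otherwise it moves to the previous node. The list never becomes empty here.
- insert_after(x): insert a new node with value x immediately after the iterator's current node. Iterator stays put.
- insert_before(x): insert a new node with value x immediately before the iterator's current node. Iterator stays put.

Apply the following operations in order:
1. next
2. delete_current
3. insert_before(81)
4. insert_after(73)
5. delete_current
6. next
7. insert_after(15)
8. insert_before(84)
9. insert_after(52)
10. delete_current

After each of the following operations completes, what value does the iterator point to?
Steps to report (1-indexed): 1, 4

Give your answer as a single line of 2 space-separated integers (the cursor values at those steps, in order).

Answer: 5 6

Derivation:
After 1 (next): list=[1, 5, 6, 3, 9] cursor@5
After 2 (delete_current): list=[1, 6, 3, 9] cursor@6
After 3 (insert_before(81)): list=[1, 81, 6, 3, 9] cursor@6
After 4 (insert_after(73)): list=[1, 81, 6, 73, 3, 9] cursor@6
After 5 (delete_current): list=[1, 81, 73, 3, 9] cursor@73
After 6 (next): list=[1, 81, 73, 3, 9] cursor@3
After 7 (insert_after(15)): list=[1, 81, 73, 3, 15, 9] cursor@3
After 8 (insert_before(84)): list=[1, 81, 73, 84, 3, 15, 9] cursor@3
After 9 (insert_after(52)): list=[1, 81, 73, 84, 3, 52, 15, 9] cursor@3
After 10 (delete_current): list=[1, 81, 73, 84, 52, 15, 9] cursor@52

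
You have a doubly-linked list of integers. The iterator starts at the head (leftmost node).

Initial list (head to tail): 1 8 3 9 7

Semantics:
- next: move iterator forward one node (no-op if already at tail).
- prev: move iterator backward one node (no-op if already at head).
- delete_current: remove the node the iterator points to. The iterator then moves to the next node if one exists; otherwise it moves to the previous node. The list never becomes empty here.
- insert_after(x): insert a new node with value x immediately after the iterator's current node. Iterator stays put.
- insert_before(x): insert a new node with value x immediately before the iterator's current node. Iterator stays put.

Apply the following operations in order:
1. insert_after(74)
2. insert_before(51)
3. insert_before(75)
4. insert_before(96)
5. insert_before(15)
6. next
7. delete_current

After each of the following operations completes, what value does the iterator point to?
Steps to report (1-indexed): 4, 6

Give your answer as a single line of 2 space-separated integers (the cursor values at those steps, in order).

Answer: 1 74

Derivation:
After 1 (insert_after(74)): list=[1, 74, 8, 3, 9, 7] cursor@1
After 2 (insert_before(51)): list=[51, 1, 74, 8, 3, 9, 7] cursor@1
After 3 (insert_before(75)): list=[51, 75, 1, 74, 8, 3, 9, 7] cursor@1
After 4 (insert_before(96)): list=[51, 75, 96, 1, 74, 8, 3, 9, 7] cursor@1
After 5 (insert_before(15)): list=[51, 75, 96, 15, 1, 74, 8, 3, 9, 7] cursor@1
After 6 (next): list=[51, 75, 96, 15, 1, 74, 8, 3, 9, 7] cursor@74
After 7 (delete_current): list=[51, 75, 96, 15, 1, 8, 3, 9, 7] cursor@8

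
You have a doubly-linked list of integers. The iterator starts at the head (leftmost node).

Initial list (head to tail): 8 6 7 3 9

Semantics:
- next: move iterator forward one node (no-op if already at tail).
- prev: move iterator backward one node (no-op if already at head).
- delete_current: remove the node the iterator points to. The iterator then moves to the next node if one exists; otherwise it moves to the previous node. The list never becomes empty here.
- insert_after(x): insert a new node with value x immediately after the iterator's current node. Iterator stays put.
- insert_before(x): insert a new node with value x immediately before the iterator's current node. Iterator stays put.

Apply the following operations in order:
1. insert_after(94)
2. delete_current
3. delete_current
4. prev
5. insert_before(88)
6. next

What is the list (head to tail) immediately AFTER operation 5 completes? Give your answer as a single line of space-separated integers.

After 1 (insert_after(94)): list=[8, 94, 6, 7, 3, 9] cursor@8
After 2 (delete_current): list=[94, 6, 7, 3, 9] cursor@94
After 3 (delete_current): list=[6, 7, 3, 9] cursor@6
After 4 (prev): list=[6, 7, 3, 9] cursor@6
After 5 (insert_before(88)): list=[88, 6, 7, 3, 9] cursor@6

Answer: 88 6 7 3 9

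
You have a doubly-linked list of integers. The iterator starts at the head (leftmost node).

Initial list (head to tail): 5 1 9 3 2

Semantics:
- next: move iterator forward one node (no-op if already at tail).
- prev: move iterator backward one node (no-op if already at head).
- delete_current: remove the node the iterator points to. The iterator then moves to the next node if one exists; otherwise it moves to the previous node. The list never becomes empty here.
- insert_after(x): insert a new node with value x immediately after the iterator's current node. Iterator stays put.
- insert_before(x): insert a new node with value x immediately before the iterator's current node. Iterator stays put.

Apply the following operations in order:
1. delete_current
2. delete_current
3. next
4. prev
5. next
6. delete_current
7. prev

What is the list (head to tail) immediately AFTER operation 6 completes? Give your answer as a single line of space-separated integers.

Answer: 9 2

Derivation:
After 1 (delete_current): list=[1, 9, 3, 2] cursor@1
After 2 (delete_current): list=[9, 3, 2] cursor@9
After 3 (next): list=[9, 3, 2] cursor@3
After 4 (prev): list=[9, 3, 2] cursor@9
After 5 (next): list=[9, 3, 2] cursor@3
After 6 (delete_current): list=[9, 2] cursor@2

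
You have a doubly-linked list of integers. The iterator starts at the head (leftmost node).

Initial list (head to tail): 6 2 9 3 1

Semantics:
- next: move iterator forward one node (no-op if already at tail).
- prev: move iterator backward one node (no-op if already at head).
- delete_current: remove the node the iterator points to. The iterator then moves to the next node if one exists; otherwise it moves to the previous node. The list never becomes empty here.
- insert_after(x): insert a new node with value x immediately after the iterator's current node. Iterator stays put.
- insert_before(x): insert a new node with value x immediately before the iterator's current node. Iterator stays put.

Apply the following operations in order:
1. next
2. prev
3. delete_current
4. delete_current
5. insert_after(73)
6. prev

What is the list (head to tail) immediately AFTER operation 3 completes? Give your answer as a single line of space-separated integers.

After 1 (next): list=[6, 2, 9, 3, 1] cursor@2
After 2 (prev): list=[6, 2, 9, 3, 1] cursor@6
After 3 (delete_current): list=[2, 9, 3, 1] cursor@2

Answer: 2 9 3 1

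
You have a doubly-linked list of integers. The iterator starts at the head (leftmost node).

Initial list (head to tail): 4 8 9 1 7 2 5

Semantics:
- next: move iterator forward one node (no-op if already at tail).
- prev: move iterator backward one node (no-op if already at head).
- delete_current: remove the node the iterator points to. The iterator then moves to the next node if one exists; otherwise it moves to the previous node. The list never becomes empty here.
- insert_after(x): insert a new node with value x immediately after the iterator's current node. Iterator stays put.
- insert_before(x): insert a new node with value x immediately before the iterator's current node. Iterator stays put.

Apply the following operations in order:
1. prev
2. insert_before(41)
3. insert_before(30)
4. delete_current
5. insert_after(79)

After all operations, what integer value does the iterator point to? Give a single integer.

Answer: 8

Derivation:
After 1 (prev): list=[4, 8, 9, 1, 7, 2, 5] cursor@4
After 2 (insert_before(41)): list=[41, 4, 8, 9, 1, 7, 2, 5] cursor@4
After 3 (insert_before(30)): list=[41, 30, 4, 8, 9, 1, 7, 2, 5] cursor@4
After 4 (delete_current): list=[41, 30, 8, 9, 1, 7, 2, 5] cursor@8
After 5 (insert_after(79)): list=[41, 30, 8, 79, 9, 1, 7, 2, 5] cursor@8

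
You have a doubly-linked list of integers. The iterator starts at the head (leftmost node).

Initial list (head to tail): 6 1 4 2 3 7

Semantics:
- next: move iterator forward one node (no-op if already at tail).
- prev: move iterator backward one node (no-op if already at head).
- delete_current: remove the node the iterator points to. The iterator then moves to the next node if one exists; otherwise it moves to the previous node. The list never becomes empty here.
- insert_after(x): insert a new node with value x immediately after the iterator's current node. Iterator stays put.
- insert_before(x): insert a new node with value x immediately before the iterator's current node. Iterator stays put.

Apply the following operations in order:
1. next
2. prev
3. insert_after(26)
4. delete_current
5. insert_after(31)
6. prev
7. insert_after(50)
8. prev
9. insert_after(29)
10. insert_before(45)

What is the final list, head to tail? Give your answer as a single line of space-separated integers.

Answer: 45 26 29 50 31 1 4 2 3 7

Derivation:
After 1 (next): list=[6, 1, 4, 2, 3, 7] cursor@1
After 2 (prev): list=[6, 1, 4, 2, 3, 7] cursor@6
After 3 (insert_after(26)): list=[6, 26, 1, 4, 2, 3, 7] cursor@6
After 4 (delete_current): list=[26, 1, 4, 2, 3, 7] cursor@26
After 5 (insert_after(31)): list=[26, 31, 1, 4, 2, 3, 7] cursor@26
After 6 (prev): list=[26, 31, 1, 4, 2, 3, 7] cursor@26
After 7 (insert_after(50)): list=[26, 50, 31, 1, 4, 2, 3, 7] cursor@26
After 8 (prev): list=[26, 50, 31, 1, 4, 2, 3, 7] cursor@26
After 9 (insert_after(29)): list=[26, 29, 50, 31, 1, 4, 2, 3, 7] cursor@26
After 10 (insert_before(45)): list=[45, 26, 29, 50, 31, 1, 4, 2, 3, 7] cursor@26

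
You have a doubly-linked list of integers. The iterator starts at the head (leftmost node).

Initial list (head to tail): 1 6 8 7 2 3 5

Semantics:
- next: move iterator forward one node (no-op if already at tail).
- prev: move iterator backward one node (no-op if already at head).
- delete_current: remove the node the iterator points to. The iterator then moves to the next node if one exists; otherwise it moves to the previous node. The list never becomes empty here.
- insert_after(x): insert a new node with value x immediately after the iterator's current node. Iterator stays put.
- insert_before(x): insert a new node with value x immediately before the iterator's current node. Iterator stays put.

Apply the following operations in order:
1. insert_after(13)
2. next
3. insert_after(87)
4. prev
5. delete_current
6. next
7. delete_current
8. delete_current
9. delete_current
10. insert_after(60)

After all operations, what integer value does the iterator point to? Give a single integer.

After 1 (insert_after(13)): list=[1, 13, 6, 8, 7, 2, 3, 5] cursor@1
After 2 (next): list=[1, 13, 6, 8, 7, 2, 3, 5] cursor@13
After 3 (insert_after(87)): list=[1, 13, 87, 6, 8, 7, 2, 3, 5] cursor@13
After 4 (prev): list=[1, 13, 87, 6, 8, 7, 2, 3, 5] cursor@1
After 5 (delete_current): list=[13, 87, 6, 8, 7, 2, 3, 5] cursor@13
After 6 (next): list=[13, 87, 6, 8, 7, 2, 3, 5] cursor@87
After 7 (delete_current): list=[13, 6, 8, 7, 2, 3, 5] cursor@6
After 8 (delete_current): list=[13, 8, 7, 2, 3, 5] cursor@8
After 9 (delete_current): list=[13, 7, 2, 3, 5] cursor@7
After 10 (insert_after(60)): list=[13, 7, 60, 2, 3, 5] cursor@7

Answer: 7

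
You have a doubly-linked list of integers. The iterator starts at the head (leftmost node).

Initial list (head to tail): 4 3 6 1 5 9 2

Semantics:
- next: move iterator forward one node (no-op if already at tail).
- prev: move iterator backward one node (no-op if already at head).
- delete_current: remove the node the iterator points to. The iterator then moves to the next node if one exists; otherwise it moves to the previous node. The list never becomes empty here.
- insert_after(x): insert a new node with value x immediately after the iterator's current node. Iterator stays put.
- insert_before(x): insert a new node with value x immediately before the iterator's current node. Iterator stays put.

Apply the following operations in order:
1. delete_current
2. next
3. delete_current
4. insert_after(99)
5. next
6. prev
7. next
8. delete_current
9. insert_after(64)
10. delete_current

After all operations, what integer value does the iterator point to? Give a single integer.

Answer: 64

Derivation:
After 1 (delete_current): list=[3, 6, 1, 5, 9, 2] cursor@3
After 2 (next): list=[3, 6, 1, 5, 9, 2] cursor@6
After 3 (delete_current): list=[3, 1, 5, 9, 2] cursor@1
After 4 (insert_after(99)): list=[3, 1, 99, 5, 9, 2] cursor@1
After 5 (next): list=[3, 1, 99, 5, 9, 2] cursor@99
After 6 (prev): list=[3, 1, 99, 5, 9, 2] cursor@1
After 7 (next): list=[3, 1, 99, 5, 9, 2] cursor@99
After 8 (delete_current): list=[3, 1, 5, 9, 2] cursor@5
After 9 (insert_after(64)): list=[3, 1, 5, 64, 9, 2] cursor@5
After 10 (delete_current): list=[3, 1, 64, 9, 2] cursor@64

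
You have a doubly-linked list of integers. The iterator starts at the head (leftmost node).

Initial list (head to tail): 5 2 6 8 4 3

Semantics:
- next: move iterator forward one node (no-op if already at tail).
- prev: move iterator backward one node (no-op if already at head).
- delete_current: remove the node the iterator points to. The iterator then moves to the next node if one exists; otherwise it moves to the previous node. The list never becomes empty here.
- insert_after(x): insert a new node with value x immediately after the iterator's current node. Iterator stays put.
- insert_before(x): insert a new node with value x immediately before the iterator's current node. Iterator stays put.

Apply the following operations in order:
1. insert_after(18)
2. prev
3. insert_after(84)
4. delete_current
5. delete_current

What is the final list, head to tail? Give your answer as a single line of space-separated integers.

Answer: 18 2 6 8 4 3

Derivation:
After 1 (insert_after(18)): list=[5, 18, 2, 6, 8, 4, 3] cursor@5
After 2 (prev): list=[5, 18, 2, 6, 8, 4, 3] cursor@5
After 3 (insert_after(84)): list=[5, 84, 18, 2, 6, 8, 4, 3] cursor@5
After 4 (delete_current): list=[84, 18, 2, 6, 8, 4, 3] cursor@84
After 5 (delete_current): list=[18, 2, 6, 8, 4, 3] cursor@18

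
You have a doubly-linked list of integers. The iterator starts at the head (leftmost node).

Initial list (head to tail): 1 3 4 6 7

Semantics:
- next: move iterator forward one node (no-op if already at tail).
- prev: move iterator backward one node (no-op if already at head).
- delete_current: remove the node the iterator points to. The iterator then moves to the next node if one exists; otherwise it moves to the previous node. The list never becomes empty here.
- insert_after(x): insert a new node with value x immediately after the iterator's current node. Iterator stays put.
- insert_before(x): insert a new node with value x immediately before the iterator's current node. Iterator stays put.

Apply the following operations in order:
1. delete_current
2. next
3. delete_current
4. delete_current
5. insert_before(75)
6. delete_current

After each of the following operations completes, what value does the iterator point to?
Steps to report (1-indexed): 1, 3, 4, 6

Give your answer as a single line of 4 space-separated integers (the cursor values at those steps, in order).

After 1 (delete_current): list=[3, 4, 6, 7] cursor@3
After 2 (next): list=[3, 4, 6, 7] cursor@4
After 3 (delete_current): list=[3, 6, 7] cursor@6
After 4 (delete_current): list=[3, 7] cursor@7
After 5 (insert_before(75)): list=[3, 75, 7] cursor@7
After 6 (delete_current): list=[3, 75] cursor@75

Answer: 3 6 7 75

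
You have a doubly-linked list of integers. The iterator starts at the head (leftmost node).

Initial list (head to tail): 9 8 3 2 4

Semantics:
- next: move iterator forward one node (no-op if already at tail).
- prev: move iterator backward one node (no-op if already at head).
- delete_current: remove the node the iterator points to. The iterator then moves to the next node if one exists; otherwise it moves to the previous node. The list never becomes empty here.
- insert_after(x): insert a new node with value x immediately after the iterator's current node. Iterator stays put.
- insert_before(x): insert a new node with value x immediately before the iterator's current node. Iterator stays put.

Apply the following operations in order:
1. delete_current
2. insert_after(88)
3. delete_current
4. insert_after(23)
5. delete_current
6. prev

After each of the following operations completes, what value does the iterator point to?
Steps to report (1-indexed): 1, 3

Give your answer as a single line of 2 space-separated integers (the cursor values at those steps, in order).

Answer: 8 88

Derivation:
After 1 (delete_current): list=[8, 3, 2, 4] cursor@8
After 2 (insert_after(88)): list=[8, 88, 3, 2, 4] cursor@8
After 3 (delete_current): list=[88, 3, 2, 4] cursor@88
After 4 (insert_after(23)): list=[88, 23, 3, 2, 4] cursor@88
After 5 (delete_current): list=[23, 3, 2, 4] cursor@23
After 6 (prev): list=[23, 3, 2, 4] cursor@23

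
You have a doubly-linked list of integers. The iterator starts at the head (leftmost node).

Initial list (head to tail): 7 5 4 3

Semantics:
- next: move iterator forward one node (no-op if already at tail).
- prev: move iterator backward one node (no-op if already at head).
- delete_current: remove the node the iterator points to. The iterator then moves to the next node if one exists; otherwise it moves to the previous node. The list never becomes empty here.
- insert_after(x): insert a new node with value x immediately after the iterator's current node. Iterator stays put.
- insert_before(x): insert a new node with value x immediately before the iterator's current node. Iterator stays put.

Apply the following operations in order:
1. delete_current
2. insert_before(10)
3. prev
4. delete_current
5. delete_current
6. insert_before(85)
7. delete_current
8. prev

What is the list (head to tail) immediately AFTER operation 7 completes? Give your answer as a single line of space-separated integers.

After 1 (delete_current): list=[5, 4, 3] cursor@5
After 2 (insert_before(10)): list=[10, 5, 4, 3] cursor@5
After 3 (prev): list=[10, 5, 4, 3] cursor@10
After 4 (delete_current): list=[5, 4, 3] cursor@5
After 5 (delete_current): list=[4, 3] cursor@4
After 6 (insert_before(85)): list=[85, 4, 3] cursor@4
After 7 (delete_current): list=[85, 3] cursor@3

Answer: 85 3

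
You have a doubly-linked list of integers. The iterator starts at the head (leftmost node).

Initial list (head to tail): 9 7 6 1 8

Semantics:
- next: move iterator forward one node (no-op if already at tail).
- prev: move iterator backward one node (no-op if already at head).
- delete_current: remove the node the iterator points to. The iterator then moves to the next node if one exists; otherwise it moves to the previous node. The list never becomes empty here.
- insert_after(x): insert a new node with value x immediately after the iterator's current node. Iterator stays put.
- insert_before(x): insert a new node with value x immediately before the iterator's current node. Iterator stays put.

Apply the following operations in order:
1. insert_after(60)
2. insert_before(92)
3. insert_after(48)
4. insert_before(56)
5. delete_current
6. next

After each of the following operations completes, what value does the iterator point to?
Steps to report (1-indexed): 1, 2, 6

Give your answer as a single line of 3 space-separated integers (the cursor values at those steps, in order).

Answer: 9 9 60

Derivation:
After 1 (insert_after(60)): list=[9, 60, 7, 6, 1, 8] cursor@9
After 2 (insert_before(92)): list=[92, 9, 60, 7, 6, 1, 8] cursor@9
After 3 (insert_after(48)): list=[92, 9, 48, 60, 7, 6, 1, 8] cursor@9
After 4 (insert_before(56)): list=[92, 56, 9, 48, 60, 7, 6, 1, 8] cursor@9
After 5 (delete_current): list=[92, 56, 48, 60, 7, 6, 1, 8] cursor@48
After 6 (next): list=[92, 56, 48, 60, 7, 6, 1, 8] cursor@60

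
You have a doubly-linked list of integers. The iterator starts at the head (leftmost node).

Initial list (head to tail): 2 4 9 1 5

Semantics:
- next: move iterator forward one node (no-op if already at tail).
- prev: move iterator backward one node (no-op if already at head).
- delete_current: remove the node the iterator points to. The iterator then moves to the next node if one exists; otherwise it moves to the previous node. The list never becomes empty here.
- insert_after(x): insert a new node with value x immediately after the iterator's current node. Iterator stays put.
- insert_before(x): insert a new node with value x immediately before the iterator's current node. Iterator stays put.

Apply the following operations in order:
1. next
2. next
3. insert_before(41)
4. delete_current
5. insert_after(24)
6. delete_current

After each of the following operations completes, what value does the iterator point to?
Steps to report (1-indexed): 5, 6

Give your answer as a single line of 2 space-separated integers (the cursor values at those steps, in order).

After 1 (next): list=[2, 4, 9, 1, 5] cursor@4
After 2 (next): list=[2, 4, 9, 1, 5] cursor@9
After 3 (insert_before(41)): list=[2, 4, 41, 9, 1, 5] cursor@9
After 4 (delete_current): list=[2, 4, 41, 1, 5] cursor@1
After 5 (insert_after(24)): list=[2, 4, 41, 1, 24, 5] cursor@1
After 6 (delete_current): list=[2, 4, 41, 24, 5] cursor@24

Answer: 1 24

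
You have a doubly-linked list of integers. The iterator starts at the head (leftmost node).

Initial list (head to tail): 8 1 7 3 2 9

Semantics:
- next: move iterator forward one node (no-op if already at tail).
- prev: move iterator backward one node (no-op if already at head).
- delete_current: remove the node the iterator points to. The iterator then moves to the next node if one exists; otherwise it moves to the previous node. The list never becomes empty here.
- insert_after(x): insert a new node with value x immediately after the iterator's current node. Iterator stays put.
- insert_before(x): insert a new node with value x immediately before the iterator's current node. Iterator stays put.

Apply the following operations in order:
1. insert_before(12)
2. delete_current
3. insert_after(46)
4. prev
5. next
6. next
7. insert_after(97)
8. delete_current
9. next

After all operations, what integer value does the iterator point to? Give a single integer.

Answer: 7

Derivation:
After 1 (insert_before(12)): list=[12, 8, 1, 7, 3, 2, 9] cursor@8
After 2 (delete_current): list=[12, 1, 7, 3, 2, 9] cursor@1
After 3 (insert_after(46)): list=[12, 1, 46, 7, 3, 2, 9] cursor@1
After 4 (prev): list=[12, 1, 46, 7, 3, 2, 9] cursor@12
After 5 (next): list=[12, 1, 46, 7, 3, 2, 9] cursor@1
After 6 (next): list=[12, 1, 46, 7, 3, 2, 9] cursor@46
After 7 (insert_after(97)): list=[12, 1, 46, 97, 7, 3, 2, 9] cursor@46
After 8 (delete_current): list=[12, 1, 97, 7, 3, 2, 9] cursor@97
After 9 (next): list=[12, 1, 97, 7, 3, 2, 9] cursor@7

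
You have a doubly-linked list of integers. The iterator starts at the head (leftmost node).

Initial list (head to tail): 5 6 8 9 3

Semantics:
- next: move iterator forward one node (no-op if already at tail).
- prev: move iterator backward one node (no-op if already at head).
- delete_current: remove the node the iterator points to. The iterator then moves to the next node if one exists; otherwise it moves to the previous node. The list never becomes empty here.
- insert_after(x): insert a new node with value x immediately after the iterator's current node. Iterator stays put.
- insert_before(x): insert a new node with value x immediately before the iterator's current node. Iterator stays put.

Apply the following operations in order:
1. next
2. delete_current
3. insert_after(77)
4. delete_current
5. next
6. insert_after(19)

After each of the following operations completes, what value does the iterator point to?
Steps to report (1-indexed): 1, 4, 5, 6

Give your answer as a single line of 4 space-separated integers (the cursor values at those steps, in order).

After 1 (next): list=[5, 6, 8, 9, 3] cursor@6
After 2 (delete_current): list=[5, 8, 9, 3] cursor@8
After 3 (insert_after(77)): list=[5, 8, 77, 9, 3] cursor@8
After 4 (delete_current): list=[5, 77, 9, 3] cursor@77
After 5 (next): list=[5, 77, 9, 3] cursor@9
After 6 (insert_after(19)): list=[5, 77, 9, 19, 3] cursor@9

Answer: 6 77 9 9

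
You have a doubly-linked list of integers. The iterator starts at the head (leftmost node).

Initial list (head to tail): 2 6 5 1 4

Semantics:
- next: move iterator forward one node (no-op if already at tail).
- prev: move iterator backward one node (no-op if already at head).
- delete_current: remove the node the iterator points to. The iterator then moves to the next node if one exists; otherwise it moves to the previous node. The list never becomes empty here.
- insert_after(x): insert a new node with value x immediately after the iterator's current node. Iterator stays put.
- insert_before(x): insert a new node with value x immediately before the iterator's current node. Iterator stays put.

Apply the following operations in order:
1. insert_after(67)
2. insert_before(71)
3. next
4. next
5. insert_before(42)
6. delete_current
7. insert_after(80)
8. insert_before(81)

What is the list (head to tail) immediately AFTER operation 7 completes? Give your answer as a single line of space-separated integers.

Answer: 71 2 67 42 5 80 1 4

Derivation:
After 1 (insert_after(67)): list=[2, 67, 6, 5, 1, 4] cursor@2
After 2 (insert_before(71)): list=[71, 2, 67, 6, 5, 1, 4] cursor@2
After 3 (next): list=[71, 2, 67, 6, 5, 1, 4] cursor@67
After 4 (next): list=[71, 2, 67, 6, 5, 1, 4] cursor@6
After 5 (insert_before(42)): list=[71, 2, 67, 42, 6, 5, 1, 4] cursor@6
After 6 (delete_current): list=[71, 2, 67, 42, 5, 1, 4] cursor@5
After 7 (insert_after(80)): list=[71, 2, 67, 42, 5, 80, 1, 4] cursor@5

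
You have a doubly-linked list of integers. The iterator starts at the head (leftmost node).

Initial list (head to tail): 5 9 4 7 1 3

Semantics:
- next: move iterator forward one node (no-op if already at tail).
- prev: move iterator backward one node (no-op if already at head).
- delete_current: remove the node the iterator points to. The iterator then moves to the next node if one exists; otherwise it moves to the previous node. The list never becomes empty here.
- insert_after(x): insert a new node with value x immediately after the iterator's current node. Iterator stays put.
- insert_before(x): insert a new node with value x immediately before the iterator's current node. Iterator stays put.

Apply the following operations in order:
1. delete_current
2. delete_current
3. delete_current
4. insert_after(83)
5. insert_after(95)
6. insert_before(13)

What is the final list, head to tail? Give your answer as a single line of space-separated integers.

After 1 (delete_current): list=[9, 4, 7, 1, 3] cursor@9
After 2 (delete_current): list=[4, 7, 1, 3] cursor@4
After 3 (delete_current): list=[7, 1, 3] cursor@7
After 4 (insert_after(83)): list=[7, 83, 1, 3] cursor@7
After 5 (insert_after(95)): list=[7, 95, 83, 1, 3] cursor@7
After 6 (insert_before(13)): list=[13, 7, 95, 83, 1, 3] cursor@7

Answer: 13 7 95 83 1 3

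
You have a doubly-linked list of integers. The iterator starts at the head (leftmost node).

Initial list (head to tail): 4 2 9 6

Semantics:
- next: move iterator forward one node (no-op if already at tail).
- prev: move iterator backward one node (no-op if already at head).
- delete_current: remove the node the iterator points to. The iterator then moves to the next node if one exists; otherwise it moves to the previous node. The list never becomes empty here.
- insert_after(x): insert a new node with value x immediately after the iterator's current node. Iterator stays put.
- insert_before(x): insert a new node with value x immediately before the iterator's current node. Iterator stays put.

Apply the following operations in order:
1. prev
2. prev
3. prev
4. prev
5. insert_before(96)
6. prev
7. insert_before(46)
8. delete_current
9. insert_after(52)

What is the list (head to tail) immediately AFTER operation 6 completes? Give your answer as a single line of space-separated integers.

Answer: 96 4 2 9 6

Derivation:
After 1 (prev): list=[4, 2, 9, 6] cursor@4
After 2 (prev): list=[4, 2, 9, 6] cursor@4
After 3 (prev): list=[4, 2, 9, 6] cursor@4
After 4 (prev): list=[4, 2, 9, 6] cursor@4
After 5 (insert_before(96)): list=[96, 4, 2, 9, 6] cursor@4
After 6 (prev): list=[96, 4, 2, 9, 6] cursor@96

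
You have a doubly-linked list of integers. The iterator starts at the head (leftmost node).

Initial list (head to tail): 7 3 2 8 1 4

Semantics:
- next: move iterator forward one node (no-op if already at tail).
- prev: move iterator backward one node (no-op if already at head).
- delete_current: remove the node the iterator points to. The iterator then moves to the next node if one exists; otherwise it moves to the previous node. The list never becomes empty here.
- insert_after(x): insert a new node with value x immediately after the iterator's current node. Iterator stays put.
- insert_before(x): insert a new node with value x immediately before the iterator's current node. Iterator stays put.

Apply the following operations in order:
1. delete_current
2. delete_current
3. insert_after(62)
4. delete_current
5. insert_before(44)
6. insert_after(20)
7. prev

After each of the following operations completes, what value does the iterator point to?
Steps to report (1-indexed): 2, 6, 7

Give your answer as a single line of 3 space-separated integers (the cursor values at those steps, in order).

Answer: 2 62 44

Derivation:
After 1 (delete_current): list=[3, 2, 8, 1, 4] cursor@3
After 2 (delete_current): list=[2, 8, 1, 4] cursor@2
After 3 (insert_after(62)): list=[2, 62, 8, 1, 4] cursor@2
After 4 (delete_current): list=[62, 8, 1, 4] cursor@62
After 5 (insert_before(44)): list=[44, 62, 8, 1, 4] cursor@62
After 6 (insert_after(20)): list=[44, 62, 20, 8, 1, 4] cursor@62
After 7 (prev): list=[44, 62, 20, 8, 1, 4] cursor@44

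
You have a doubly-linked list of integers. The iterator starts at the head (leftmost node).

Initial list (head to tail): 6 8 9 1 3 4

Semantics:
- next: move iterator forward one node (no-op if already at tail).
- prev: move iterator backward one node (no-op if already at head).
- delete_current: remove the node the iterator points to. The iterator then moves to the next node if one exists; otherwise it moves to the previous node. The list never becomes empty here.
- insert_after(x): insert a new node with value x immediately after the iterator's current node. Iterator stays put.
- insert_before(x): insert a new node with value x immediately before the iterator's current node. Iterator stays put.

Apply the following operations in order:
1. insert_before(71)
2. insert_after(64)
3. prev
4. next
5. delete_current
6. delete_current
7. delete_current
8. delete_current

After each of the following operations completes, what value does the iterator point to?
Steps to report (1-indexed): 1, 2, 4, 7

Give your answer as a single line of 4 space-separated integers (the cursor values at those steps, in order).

Answer: 6 6 6 9

Derivation:
After 1 (insert_before(71)): list=[71, 6, 8, 9, 1, 3, 4] cursor@6
After 2 (insert_after(64)): list=[71, 6, 64, 8, 9, 1, 3, 4] cursor@6
After 3 (prev): list=[71, 6, 64, 8, 9, 1, 3, 4] cursor@71
After 4 (next): list=[71, 6, 64, 8, 9, 1, 3, 4] cursor@6
After 5 (delete_current): list=[71, 64, 8, 9, 1, 3, 4] cursor@64
After 6 (delete_current): list=[71, 8, 9, 1, 3, 4] cursor@8
After 7 (delete_current): list=[71, 9, 1, 3, 4] cursor@9
After 8 (delete_current): list=[71, 1, 3, 4] cursor@1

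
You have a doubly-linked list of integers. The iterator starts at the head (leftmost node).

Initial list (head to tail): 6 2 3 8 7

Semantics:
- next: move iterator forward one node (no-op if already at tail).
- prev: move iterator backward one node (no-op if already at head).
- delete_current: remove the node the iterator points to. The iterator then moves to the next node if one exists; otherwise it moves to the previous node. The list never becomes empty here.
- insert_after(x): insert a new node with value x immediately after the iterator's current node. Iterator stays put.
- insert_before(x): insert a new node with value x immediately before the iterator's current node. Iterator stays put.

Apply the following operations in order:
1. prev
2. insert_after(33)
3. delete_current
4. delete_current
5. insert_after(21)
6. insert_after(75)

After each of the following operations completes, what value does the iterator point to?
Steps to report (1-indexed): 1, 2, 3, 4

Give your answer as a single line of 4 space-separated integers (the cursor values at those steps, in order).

Answer: 6 6 33 2

Derivation:
After 1 (prev): list=[6, 2, 3, 8, 7] cursor@6
After 2 (insert_after(33)): list=[6, 33, 2, 3, 8, 7] cursor@6
After 3 (delete_current): list=[33, 2, 3, 8, 7] cursor@33
After 4 (delete_current): list=[2, 3, 8, 7] cursor@2
After 5 (insert_after(21)): list=[2, 21, 3, 8, 7] cursor@2
After 6 (insert_after(75)): list=[2, 75, 21, 3, 8, 7] cursor@2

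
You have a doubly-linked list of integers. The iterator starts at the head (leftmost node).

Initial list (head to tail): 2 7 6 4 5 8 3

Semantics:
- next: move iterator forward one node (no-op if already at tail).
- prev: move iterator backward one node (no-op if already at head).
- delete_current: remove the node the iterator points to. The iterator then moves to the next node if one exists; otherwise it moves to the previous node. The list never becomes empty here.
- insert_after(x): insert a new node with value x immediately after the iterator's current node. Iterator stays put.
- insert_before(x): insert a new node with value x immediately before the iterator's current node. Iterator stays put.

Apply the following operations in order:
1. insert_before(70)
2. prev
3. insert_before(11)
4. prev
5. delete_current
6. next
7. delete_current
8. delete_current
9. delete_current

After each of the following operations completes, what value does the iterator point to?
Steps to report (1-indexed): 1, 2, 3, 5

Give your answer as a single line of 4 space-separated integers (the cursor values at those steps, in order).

Answer: 2 70 70 70

Derivation:
After 1 (insert_before(70)): list=[70, 2, 7, 6, 4, 5, 8, 3] cursor@2
After 2 (prev): list=[70, 2, 7, 6, 4, 5, 8, 3] cursor@70
After 3 (insert_before(11)): list=[11, 70, 2, 7, 6, 4, 5, 8, 3] cursor@70
After 4 (prev): list=[11, 70, 2, 7, 6, 4, 5, 8, 3] cursor@11
After 5 (delete_current): list=[70, 2, 7, 6, 4, 5, 8, 3] cursor@70
After 6 (next): list=[70, 2, 7, 6, 4, 5, 8, 3] cursor@2
After 7 (delete_current): list=[70, 7, 6, 4, 5, 8, 3] cursor@7
After 8 (delete_current): list=[70, 6, 4, 5, 8, 3] cursor@6
After 9 (delete_current): list=[70, 4, 5, 8, 3] cursor@4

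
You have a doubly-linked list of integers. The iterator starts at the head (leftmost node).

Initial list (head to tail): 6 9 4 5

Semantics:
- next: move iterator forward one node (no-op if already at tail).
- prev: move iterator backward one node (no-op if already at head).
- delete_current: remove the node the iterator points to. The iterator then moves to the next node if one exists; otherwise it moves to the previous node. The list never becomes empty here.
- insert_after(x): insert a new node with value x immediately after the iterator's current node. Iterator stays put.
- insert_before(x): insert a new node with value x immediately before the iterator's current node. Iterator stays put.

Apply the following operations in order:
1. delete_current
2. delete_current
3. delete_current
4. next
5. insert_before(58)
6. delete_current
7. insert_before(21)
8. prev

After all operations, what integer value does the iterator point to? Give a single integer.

After 1 (delete_current): list=[9, 4, 5] cursor@9
After 2 (delete_current): list=[4, 5] cursor@4
After 3 (delete_current): list=[5] cursor@5
After 4 (next): list=[5] cursor@5
After 5 (insert_before(58)): list=[58, 5] cursor@5
After 6 (delete_current): list=[58] cursor@58
After 7 (insert_before(21)): list=[21, 58] cursor@58
After 8 (prev): list=[21, 58] cursor@21

Answer: 21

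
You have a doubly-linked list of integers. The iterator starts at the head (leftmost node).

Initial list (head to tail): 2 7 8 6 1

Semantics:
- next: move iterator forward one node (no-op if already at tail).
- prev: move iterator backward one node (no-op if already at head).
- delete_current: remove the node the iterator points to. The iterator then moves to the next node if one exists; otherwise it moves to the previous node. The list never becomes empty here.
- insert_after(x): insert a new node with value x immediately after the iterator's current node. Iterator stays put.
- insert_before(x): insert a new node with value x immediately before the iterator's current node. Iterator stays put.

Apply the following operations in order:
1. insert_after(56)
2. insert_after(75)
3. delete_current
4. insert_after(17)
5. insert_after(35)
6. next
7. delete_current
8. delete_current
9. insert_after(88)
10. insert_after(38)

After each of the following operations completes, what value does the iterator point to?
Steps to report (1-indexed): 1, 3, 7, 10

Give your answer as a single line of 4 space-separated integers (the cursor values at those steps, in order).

Answer: 2 75 17 56

Derivation:
After 1 (insert_after(56)): list=[2, 56, 7, 8, 6, 1] cursor@2
After 2 (insert_after(75)): list=[2, 75, 56, 7, 8, 6, 1] cursor@2
After 3 (delete_current): list=[75, 56, 7, 8, 6, 1] cursor@75
After 4 (insert_after(17)): list=[75, 17, 56, 7, 8, 6, 1] cursor@75
After 5 (insert_after(35)): list=[75, 35, 17, 56, 7, 8, 6, 1] cursor@75
After 6 (next): list=[75, 35, 17, 56, 7, 8, 6, 1] cursor@35
After 7 (delete_current): list=[75, 17, 56, 7, 8, 6, 1] cursor@17
After 8 (delete_current): list=[75, 56, 7, 8, 6, 1] cursor@56
After 9 (insert_after(88)): list=[75, 56, 88, 7, 8, 6, 1] cursor@56
After 10 (insert_after(38)): list=[75, 56, 38, 88, 7, 8, 6, 1] cursor@56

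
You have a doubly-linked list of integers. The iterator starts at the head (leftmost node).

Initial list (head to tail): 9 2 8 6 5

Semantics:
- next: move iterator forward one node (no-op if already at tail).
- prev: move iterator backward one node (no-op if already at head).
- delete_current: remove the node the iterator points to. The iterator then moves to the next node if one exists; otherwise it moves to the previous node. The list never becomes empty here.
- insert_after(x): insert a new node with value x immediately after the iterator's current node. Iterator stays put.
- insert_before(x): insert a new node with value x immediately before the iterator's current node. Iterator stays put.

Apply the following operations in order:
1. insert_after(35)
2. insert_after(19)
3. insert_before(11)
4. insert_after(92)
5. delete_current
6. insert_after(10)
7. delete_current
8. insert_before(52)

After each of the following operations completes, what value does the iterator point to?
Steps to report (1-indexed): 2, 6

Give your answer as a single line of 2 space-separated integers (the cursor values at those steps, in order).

After 1 (insert_after(35)): list=[9, 35, 2, 8, 6, 5] cursor@9
After 2 (insert_after(19)): list=[9, 19, 35, 2, 8, 6, 5] cursor@9
After 3 (insert_before(11)): list=[11, 9, 19, 35, 2, 8, 6, 5] cursor@9
After 4 (insert_after(92)): list=[11, 9, 92, 19, 35, 2, 8, 6, 5] cursor@9
After 5 (delete_current): list=[11, 92, 19, 35, 2, 8, 6, 5] cursor@92
After 6 (insert_after(10)): list=[11, 92, 10, 19, 35, 2, 8, 6, 5] cursor@92
After 7 (delete_current): list=[11, 10, 19, 35, 2, 8, 6, 5] cursor@10
After 8 (insert_before(52)): list=[11, 52, 10, 19, 35, 2, 8, 6, 5] cursor@10

Answer: 9 92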